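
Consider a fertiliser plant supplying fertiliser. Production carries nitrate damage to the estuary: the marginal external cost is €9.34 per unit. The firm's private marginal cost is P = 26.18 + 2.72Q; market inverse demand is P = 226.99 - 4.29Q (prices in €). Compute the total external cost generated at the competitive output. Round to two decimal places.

€267.56

Market equilibrium (private): 26.18 + 2.72Q = 226.99 - 4.29Q → Q_m = 28.6462.
Total external cost = MEC × Q_m = 9.34 × 28.6462 = 267.5555.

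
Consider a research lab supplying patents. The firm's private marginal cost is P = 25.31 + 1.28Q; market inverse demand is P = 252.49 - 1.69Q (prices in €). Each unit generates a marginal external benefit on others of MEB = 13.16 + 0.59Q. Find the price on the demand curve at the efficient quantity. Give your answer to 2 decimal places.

Social marginal cost = private MC − MEB = 12.15 + 0.69Q.
Set SMC = demand: 12.15 + 0.69Q = 252.49 - 1.69Q → Q* = 100.9832.
Consumer price on the demand curve at Q*: 252.49 − 1.69×100.9832 = 81.8284.

P = €81.83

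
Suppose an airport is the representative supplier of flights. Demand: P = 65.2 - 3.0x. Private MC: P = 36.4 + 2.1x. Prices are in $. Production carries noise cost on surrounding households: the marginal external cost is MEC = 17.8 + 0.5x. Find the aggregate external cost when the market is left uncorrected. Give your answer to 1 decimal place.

$108.5

Market equilibrium (private): 36.4 + 2.1x = 65.2 - 3.0x → x_m = 5.6471.
Total external cost = ∫₀^{x_m} (17.8 + 0.5x) dx = 17.8×5.6471 + ½×0.5×5.6471² = 108.4908.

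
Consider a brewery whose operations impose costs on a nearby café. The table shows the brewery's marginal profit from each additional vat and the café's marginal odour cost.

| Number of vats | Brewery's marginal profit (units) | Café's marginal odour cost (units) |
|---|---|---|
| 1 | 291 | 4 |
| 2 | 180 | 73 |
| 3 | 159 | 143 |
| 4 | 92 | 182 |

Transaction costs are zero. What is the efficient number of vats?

3

Bargaining reaches the level where marginal profit last exceeds marginal odour cost.
That holds through level 3 (159 ≥ 143) but not at 4 (92 < 182).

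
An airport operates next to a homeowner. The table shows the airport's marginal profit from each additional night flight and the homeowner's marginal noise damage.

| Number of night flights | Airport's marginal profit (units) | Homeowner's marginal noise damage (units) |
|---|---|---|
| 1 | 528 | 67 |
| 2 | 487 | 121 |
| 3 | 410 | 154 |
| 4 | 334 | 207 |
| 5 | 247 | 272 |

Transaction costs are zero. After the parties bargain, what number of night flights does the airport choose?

4

Bargaining reaches the level where marginal profit last exceeds marginal noise damage.
That holds through level 4 (334 ≥ 207) but not at 5 (247 < 272).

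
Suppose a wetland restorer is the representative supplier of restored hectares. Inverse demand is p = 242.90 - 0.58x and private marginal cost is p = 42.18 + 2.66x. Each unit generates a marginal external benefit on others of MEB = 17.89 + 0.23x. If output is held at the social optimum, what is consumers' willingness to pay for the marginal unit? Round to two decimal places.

P = 200.78

Social marginal cost = private MC − MEB = 24.29 + 2.43x.
Set SMC = demand: 24.29 + 2.43x = 242.90 - 0.58x → x* = 72.6279.
Consumer price on the demand curve at x*: 242.90 − 0.58×72.6279 = 200.7758.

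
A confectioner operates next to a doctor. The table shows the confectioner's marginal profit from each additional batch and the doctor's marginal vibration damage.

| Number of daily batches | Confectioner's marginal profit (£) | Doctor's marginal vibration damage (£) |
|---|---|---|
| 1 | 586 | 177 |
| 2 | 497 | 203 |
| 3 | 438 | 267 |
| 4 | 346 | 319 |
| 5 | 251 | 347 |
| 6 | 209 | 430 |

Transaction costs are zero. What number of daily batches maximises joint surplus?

Bargaining reaches the level where marginal profit last exceeds marginal vibration damage.
That holds through level 4 (346 ≥ 319) but not at 5 (251 < 347).

4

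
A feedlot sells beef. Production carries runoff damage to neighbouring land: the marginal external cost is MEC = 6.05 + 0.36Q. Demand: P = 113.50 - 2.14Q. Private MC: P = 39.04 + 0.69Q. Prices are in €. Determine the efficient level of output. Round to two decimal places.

Social marginal cost = private MC + MEC = 45.09 + 1.05Q.
Set SMC = demand: 45.09 + 1.05Q = 113.50 - 2.14Q → Q* = 21.4451.

Q* = 21.45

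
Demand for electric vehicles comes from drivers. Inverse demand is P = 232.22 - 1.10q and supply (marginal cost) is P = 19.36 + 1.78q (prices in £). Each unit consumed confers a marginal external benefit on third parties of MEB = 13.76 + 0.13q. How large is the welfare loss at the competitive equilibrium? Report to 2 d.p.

Market equilibrium (private): 19.36 + 1.78q = 232.22 - 1.10q → q_m = 73.9097.
Social marginal benefit = demand + MEB = 245.98 - 0.97q.
Set SMB = MC: 245.98 - 0.97q = 19.36 + 1.78q → q* = 82.4073.
The welfare-loss triangle has base |q_m − q*| and height MEB(q_m) (the vertical gap between SMB and MC is zero at q* and MEB at q_m).
DWL = ½ × 8.4976 × 23.3683 = 99.2872.

DWL = £99.29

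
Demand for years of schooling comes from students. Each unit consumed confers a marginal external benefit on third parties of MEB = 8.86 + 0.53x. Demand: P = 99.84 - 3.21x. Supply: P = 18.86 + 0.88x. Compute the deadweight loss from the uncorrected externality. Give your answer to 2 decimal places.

DWL = 52.61

Market equilibrium (private): 18.86 + 0.88x = 99.84 - 3.21x → x_m = 19.7995.
Social marginal benefit = demand + MEB = 108.70 - 2.68x.
Set SMB = MC: 108.70 - 2.68x = 18.86 + 0.88x → x* = 25.2360.
The loss is the area between SMB and MC from x* to x_m; with linear curves that's a triangle of height MEB(x_m).
DWL = ½ × 5.4365 × 19.3537 = 52.6082.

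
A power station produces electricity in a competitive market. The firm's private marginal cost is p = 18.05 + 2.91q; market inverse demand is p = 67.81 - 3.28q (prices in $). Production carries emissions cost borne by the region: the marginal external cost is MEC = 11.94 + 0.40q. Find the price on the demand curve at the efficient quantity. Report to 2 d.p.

Social marginal cost = private MC + MEC = 29.99 + 3.31q.
Set SMC = demand: 29.99 + 3.31q = 67.81 - 3.28q → q* = 5.7390.
Consumer price on the demand curve at q*: 67.81 − 3.28×5.7390 = 48.9861.

P = $48.99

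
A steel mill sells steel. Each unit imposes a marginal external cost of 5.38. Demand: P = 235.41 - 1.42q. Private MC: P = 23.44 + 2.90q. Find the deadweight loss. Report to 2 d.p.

Market equilibrium (private): 23.44 + 2.90q = 235.41 - 1.42q → q_m = 49.0671.
Social marginal cost = private MC + MEC = 28.82 + 2.90q.
Set SMC = demand: 28.82 + 2.90q = 235.41 - 1.42q → q* = 47.8218.
Height of the DWL triangle at q_m is SMC(q_m) − demand(q_m) = MEC(q_m) = 5.3800.
DWL = ½ × 1.2453 × 5.3800 = 3.3499.

DWL = 3.35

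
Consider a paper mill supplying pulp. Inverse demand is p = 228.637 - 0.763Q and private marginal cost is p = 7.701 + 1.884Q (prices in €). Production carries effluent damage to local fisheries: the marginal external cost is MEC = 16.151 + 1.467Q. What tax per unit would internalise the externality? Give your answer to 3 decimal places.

Social marginal cost = private MC + MEC = 23.852 + 3.351Q.
Set SMC = demand: 23.852 + 3.351Q = 228.637 - 0.763Q → Q* = 49.7776.
The Pigouvian tax equals MEC at Q*: 16.151 + 1.467×49.7776 = 89.1747.

tax = €89.175 per unit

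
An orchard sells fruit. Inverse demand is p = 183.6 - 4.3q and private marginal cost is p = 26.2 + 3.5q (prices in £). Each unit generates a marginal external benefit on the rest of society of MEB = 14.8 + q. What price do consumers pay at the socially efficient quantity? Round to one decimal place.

P = £74.7

Social marginal cost = private MC − MEB = 11.4 + 2.5q.
Set SMC = demand: 11.4 + 2.5q = 183.6 - 4.3q → q* = 25.3235.
Consumer price on the demand curve at q*: 183.6 − 4.3×25.3235 = 74.7090.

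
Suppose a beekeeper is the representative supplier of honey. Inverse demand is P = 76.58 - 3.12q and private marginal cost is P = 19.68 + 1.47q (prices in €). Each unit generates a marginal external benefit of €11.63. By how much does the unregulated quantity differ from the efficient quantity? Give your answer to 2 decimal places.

2.53 units

Market equilibrium (private): 19.68 + 1.47q = 76.58 - 3.12q → q_m = 12.3965.
Social marginal cost = private MC − MEB = 8.05 + 1.47q.
Set SMC = demand: 8.05 + 1.47q = 76.58 - 3.12q → q* = 14.9303.
Gap = |12.3965 − 14.9303| = 2.5338.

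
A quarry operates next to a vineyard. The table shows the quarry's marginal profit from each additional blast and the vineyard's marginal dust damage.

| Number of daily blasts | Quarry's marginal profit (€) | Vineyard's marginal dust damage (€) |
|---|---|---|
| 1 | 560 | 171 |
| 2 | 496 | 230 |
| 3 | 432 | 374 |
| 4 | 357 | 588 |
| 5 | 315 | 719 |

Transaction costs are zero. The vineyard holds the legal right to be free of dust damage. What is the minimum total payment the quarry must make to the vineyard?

€775

Efficient level: marginal profit ≥ marginal dust damage through level 3, so k* = 3.
With the vineyard holding the right, the quarry must at least compensate total damage at k*: 171 + 230 + 374 = 775.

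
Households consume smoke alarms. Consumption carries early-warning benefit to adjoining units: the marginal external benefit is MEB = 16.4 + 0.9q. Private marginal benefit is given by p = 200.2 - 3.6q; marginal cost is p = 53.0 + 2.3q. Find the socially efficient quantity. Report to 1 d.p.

Social marginal benefit = demand + MEB = 216.6 - 2.7q.
Set SMB = MC: 216.6 - 2.7q = 53.0 + 2.3q → q* = 32.7200.

q* = 32.7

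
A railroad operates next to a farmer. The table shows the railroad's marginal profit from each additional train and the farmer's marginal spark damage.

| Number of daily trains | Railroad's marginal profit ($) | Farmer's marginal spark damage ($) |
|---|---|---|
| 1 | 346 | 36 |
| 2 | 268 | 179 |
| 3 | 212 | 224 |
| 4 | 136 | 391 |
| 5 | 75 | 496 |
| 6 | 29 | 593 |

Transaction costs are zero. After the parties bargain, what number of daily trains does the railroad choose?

2

Bargaining reaches the level where marginal profit last exceeds marginal spark damage.
That holds through level 2 (268 ≥ 179) but not at 3 (212 < 224).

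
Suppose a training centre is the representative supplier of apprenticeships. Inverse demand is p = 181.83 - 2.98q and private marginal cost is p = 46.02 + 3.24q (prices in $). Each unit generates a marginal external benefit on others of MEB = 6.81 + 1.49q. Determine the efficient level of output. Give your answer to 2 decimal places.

q* = 30.15

Social marginal cost = private MC − MEB = 39.21 + 1.75q.
Set SMC = demand: 39.21 + 1.75q = 181.83 - 2.98q → q* = 30.1522.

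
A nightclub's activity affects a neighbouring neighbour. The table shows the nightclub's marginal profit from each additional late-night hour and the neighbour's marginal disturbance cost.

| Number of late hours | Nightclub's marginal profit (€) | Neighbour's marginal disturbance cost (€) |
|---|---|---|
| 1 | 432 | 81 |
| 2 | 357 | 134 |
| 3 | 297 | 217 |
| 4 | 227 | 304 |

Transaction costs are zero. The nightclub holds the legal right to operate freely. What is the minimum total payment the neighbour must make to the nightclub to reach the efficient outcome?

€227

Left alone the nightclub would choose level 4 (marginal profit stays positive).
Efficient level: k* = 3 (marginal profit ≥ marginal disturbance cost through 3).
The neighbour must at least cover the nightclub's forgone profit from cutting 4→3: 227 = 227.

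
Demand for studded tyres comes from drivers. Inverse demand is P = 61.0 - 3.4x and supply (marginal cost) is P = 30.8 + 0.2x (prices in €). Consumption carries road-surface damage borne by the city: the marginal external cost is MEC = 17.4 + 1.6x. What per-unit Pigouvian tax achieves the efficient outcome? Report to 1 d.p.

tax = €21.3 per unit

Social marginal benefit = demand − MEC = 43.6 - 5.0x.
Set SMB = MC: 43.6 - 5.0x = 30.8 + 0.2x → x* = 2.4615.
The Pigouvian tax equals MEC at x*: 17.4 + 1.6×2.4615 = 21.3384.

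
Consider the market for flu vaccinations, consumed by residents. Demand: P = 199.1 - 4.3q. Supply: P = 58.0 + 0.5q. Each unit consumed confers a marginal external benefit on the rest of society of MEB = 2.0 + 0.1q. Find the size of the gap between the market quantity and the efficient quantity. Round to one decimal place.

Market equilibrium (private): 58.0 + 0.5q = 199.1 - 4.3q → q_m = 29.3958.
Social marginal benefit = demand + MEB = 201.1 - 4.2q.
Set SMB = MC: 201.1 - 4.2q = 58.0 + 0.5q → q* = 30.4468.
Gap = |29.3958 − 30.4468| = 1.0510.

1.1 units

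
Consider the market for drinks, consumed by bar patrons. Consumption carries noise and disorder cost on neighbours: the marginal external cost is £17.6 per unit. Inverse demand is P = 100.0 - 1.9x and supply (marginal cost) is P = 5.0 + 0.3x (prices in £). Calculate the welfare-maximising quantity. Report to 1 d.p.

x* = 35.2

Social marginal benefit = demand − MEC = 82.4 - 1.9x.
Set SMB = MC: 82.4 - 1.9x = 5.0 + 0.3x → x* = 35.1818.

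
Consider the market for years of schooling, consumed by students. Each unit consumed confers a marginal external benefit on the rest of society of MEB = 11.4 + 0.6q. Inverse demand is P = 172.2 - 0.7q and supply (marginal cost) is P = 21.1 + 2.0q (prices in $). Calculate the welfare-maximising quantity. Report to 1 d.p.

q* = 77.4

Social marginal benefit = demand + MEB = 183.6 - 0.1q.
Set SMB = MC: 183.6 - 0.1q = 21.1 + 2.0q → q* = 77.3810.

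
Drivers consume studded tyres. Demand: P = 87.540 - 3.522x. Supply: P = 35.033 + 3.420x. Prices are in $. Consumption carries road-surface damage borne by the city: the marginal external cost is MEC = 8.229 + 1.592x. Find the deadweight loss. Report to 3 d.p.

DWL = $24.074

Market equilibrium (private): 35.033 + 3.420x = 87.540 - 3.522x → x_m = 7.5637.
Social marginal benefit = demand − MEC = 79.311 - 5.114x.
Set SMB = MC: 79.311 - 5.114x = 35.033 + 3.420x → x* = 5.1884.
The loss is the area between SMB and MC from x* to x_m; with linear curves that's a triangle of height MEC(x_m).
DWL = ½ × 2.3753 × 20.2704 = 24.0741.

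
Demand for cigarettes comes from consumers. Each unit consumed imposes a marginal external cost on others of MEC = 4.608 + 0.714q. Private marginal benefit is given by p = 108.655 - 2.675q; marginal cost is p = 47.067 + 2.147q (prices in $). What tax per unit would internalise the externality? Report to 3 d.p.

Social marginal benefit = demand − MEC = 104.047 - 3.389q.
Set SMB = MC: 104.047 - 3.389q = 47.067 + 2.147q → q* = 10.2926.
The Pigouvian tax equals MEC at q*: 4.608 + 0.714×10.2926 = 11.9569.

tax = $11.957 per unit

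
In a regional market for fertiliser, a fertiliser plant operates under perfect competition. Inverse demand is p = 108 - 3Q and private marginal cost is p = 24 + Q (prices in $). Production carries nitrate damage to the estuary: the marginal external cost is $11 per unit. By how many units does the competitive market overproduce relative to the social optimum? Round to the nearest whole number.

3 units

Market equilibrium (private): 24 + Q = 108 - 3Q → Q_m = 21.0000.
Social marginal cost = private MC + MEC = 35 + Q.
Set SMC = demand: 35 + Q = 108 - 3Q → Q* = 18.2500.
Gap = |21.0000 − 18.2500| = 2.7500.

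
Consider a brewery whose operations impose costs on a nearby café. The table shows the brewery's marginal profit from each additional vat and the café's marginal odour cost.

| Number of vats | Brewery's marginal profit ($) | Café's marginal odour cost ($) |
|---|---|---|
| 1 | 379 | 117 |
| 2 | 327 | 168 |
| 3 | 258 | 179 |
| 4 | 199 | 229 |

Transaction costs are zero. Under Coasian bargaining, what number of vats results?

3

Bargaining reaches the level where marginal profit last exceeds marginal odour cost.
That holds through level 3 (258 ≥ 179) but not at 4 (199 < 229).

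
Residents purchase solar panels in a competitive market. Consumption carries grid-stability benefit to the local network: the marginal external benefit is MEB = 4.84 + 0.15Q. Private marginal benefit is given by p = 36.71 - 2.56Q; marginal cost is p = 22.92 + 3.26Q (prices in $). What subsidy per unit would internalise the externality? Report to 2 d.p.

Social marginal benefit = demand + MEB = 41.55 - 2.41Q.
Set SMB = MC: 41.55 - 2.41Q = 22.92 + 3.26Q → Q* = 3.2857.
The Pigouvian subsidy equals MEB at Q*: 4.84 + 0.15×3.2857 = 5.3329.

subsidy = $5.33 per unit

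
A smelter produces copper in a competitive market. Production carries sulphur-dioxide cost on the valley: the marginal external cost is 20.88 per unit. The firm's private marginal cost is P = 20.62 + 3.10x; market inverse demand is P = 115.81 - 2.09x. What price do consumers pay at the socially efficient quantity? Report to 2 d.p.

P = 85.89

Social marginal cost = private MC + MEC = 41.50 + 3.10x.
Set SMC = demand: 41.50 + 3.10x = 115.81 - 2.09x → x* = 14.3179.
Consumer price on the demand curve at x*: 115.81 − 2.09×14.3179 = 85.8856.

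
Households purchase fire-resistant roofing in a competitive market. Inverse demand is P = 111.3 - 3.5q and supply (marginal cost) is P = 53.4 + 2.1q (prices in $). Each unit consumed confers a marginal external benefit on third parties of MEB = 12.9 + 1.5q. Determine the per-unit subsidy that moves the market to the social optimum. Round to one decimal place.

subsidy = $38.8 per unit

Social marginal benefit = demand + MEB = 124.2 - 2.0q.
Set SMB = MC: 124.2 - 2.0q = 53.4 + 2.1q → q* = 17.2683.
The Pigouvian subsidy equals MEB at q*: 12.9 + 1.5×17.2683 = 38.8025.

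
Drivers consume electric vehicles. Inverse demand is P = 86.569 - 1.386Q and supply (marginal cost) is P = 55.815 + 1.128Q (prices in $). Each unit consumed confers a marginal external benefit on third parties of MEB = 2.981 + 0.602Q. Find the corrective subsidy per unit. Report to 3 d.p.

Social marginal benefit = demand + MEB = 89.550 - 0.784Q.
Set SMB = MC: 89.550 - 0.784Q = 55.815 + 1.128Q → Q* = 17.6438.
The Pigouvian subsidy equals MEB at Q*: 2.981 + 0.602×17.6438 = 13.6026.

subsidy = $13.603 per unit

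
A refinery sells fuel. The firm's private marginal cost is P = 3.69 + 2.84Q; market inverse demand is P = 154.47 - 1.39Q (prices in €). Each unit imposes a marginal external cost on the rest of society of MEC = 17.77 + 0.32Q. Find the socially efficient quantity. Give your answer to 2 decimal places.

Q* = 29.23

Social marginal cost = private MC + MEC = 21.46 + 3.16Q.
Set SMC = demand: 21.46 + 3.16Q = 154.47 - 1.39Q → Q* = 29.2330.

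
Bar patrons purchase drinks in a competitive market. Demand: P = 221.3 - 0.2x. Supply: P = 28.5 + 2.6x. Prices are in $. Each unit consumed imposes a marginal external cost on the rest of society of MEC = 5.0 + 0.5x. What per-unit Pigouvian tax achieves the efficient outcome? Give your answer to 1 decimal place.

Social marginal benefit = demand − MEC = 216.3 - 0.7x.
Set SMB = MC: 216.3 - 0.7x = 28.5 + 2.6x → x* = 56.9091.
The Pigouvian tax equals MEC at x*: 5.0 + 0.5×56.9091 = 33.4546.

tax = $33.5 per unit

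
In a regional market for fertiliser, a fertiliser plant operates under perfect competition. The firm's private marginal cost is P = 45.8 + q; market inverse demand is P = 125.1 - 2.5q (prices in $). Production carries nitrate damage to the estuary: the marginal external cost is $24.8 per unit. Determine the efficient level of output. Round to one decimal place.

q* = 15.6

Social marginal cost = private MC + MEC = 70.6 + q.
Set SMC = demand: 70.6 + q = 125.1 - 2.5q → q* = 15.5714.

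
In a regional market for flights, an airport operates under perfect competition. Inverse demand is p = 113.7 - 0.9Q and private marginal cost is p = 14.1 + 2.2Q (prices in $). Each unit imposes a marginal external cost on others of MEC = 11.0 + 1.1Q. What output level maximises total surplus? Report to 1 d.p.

Q* = 21.1

Social marginal cost = private MC + MEC = 25.1 + 3.3Q.
Set SMC = demand: 25.1 + 3.3Q = 113.7 - 0.9Q → Q* = 21.0952.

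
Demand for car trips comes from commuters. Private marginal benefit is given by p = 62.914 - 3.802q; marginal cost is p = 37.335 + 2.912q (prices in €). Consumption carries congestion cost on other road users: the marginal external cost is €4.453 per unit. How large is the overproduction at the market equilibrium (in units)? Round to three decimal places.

Market equilibrium (private): 37.335 + 2.912q = 62.914 - 3.802q → q_m = 3.8098.
Social marginal benefit = demand − MEC = 58.461 - 3.802q.
Set SMB = MC: 58.461 - 3.802q = 37.335 + 2.912q → q* = 3.1466.
Gap = |3.8098 − 3.1466| = 0.6632.

0.663 units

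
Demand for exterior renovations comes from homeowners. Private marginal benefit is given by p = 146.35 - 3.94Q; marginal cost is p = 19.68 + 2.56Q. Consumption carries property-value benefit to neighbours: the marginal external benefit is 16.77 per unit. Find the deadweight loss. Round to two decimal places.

Market equilibrium (private): 19.68 + 2.56Q = 146.35 - 3.94Q → Q_m = 19.4877.
Social marginal benefit = demand + MEB = 163.12 - 3.94Q.
Set SMB = MC: 163.12 - 3.94Q = 19.68 + 2.56Q → Q* = 22.0677.
Height of the DWL triangle at Q_m is SMB(Q_m) − MC(Q_m) = MEB(Q_m) = 16.7700.
DWL = ½ × 2.5800 × 16.7700 = 21.6333.

DWL = 21.63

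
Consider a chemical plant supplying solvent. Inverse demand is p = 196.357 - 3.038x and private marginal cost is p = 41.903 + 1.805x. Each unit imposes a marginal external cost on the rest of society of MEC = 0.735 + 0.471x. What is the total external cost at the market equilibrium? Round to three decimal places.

262.971

Market equilibrium (private): 41.903 + 1.805x = 196.357 - 3.038x → x_m = 31.8922.
Total external cost = ∫₀^{x_m} (0.735 + 0.471x) dx = 0.735×31.8922 + ½×0.471×31.8922² = 262.9707.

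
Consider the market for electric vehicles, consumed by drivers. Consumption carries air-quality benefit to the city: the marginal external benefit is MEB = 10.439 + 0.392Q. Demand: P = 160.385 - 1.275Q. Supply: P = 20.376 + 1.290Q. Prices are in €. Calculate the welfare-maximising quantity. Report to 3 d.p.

Social marginal benefit = demand + MEB = 170.824 - 0.883Q.
Set SMB = MC: 170.824 - 0.883Q = 20.376 + 1.290Q → Q* = 69.2352.

Q* = 69.235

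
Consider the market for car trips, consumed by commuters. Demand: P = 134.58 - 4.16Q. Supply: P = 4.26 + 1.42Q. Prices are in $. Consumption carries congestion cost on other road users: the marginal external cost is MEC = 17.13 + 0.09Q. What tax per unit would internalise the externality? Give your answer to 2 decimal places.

Social marginal benefit = demand − MEC = 117.45 - 4.25Q.
Set SMB = MC: 117.45 - 4.25Q = 4.26 + 1.42Q → Q* = 19.9630.
The Pigouvian tax equals MEC at Q*: 17.13 + 0.09×19.9630 = 18.9267.

tax = $18.93 per unit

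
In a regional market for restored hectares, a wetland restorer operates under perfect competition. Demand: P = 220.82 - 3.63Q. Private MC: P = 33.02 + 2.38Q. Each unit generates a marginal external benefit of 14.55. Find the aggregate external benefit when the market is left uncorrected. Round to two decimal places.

Market equilibrium (private): 33.02 + 2.38Q = 220.82 - 3.63Q → Q_m = 31.2479.
Total external benefit = MEB × Q_m = 14.55 × 31.2479 = 454.6569.

454.66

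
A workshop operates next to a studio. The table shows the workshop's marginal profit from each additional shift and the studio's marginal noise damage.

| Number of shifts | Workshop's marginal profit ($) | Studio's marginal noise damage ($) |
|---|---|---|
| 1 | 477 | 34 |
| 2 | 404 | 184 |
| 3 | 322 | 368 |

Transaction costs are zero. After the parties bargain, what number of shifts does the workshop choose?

2

Bargaining reaches the level where marginal profit last exceeds marginal noise damage.
That holds through level 2 (404 ≥ 184) but not at 3 (322 < 368).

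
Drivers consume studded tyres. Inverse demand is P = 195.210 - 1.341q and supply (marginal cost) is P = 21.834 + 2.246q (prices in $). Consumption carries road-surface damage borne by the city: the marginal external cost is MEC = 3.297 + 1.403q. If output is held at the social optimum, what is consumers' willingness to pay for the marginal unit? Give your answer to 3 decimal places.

Social marginal benefit = demand − MEC = 191.913 - 2.744q.
Set SMB = MC: 191.913 - 2.744q = 21.834 + 2.246q → q* = 34.0840.
Consumer price on the demand curve at q*: 195.210 − 1.341×34.0840 = 149.5034.

P = $149.503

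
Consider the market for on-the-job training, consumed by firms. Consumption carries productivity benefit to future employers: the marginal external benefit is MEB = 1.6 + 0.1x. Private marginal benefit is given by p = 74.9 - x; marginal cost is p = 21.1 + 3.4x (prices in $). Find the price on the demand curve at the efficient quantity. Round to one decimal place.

Social marginal benefit = demand + MEB = 76.5 - 0.9x.
Set SMB = MC: 76.5 - 0.9x = 21.1 + 3.4x → x* = 12.8837.
Consumer price on the demand curve at x*: 74.9 − 1.0×12.8837 = 62.0163.

P = $62.0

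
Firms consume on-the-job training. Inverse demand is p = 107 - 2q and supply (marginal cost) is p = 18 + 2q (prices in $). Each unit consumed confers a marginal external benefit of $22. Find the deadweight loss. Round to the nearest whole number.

Market equilibrium (private): 18 + 2q = 107 - 2q → q_m = 22.2500.
Social marginal benefit = demand + MEB = 129 - 2q.
Set SMB = MC: 129 - 2q = 18 + 2q → q* = 27.7500.
The welfare-loss triangle has base |q_m − q*| and height MEB(q_m) (the vertical gap between SMB and MC is zero at q* and MEB at q_m).
DWL = ½ × 5.5000 × 22.0000 = 60.5000.

DWL = $61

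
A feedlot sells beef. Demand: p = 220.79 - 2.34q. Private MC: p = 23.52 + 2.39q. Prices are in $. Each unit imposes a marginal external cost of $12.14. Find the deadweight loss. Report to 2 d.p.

Market equilibrium (private): 23.52 + 2.39q = 220.79 - 2.34q → q_m = 41.7061.
Social marginal cost = private MC + MEC = 35.66 + 2.39q.
Set SMC = demand: 35.66 + 2.39q = 220.79 - 2.34q → q* = 39.1395.
Height of the DWL triangle at q_m is SMC(q_m) − demand(q_m) = MEC(q_m) = 12.1400.
DWL = ½ × 2.5666 × 12.1400 = 15.5793.

DWL = $15.58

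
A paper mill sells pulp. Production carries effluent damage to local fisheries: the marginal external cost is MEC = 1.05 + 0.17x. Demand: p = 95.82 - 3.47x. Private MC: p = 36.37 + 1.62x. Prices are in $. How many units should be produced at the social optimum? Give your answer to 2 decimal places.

x* = 11.10

Social marginal cost = private MC + MEC = 37.42 + 1.79x.
Set SMC = demand: 37.42 + 1.79x = 95.82 - 3.47x → x* = 11.1027.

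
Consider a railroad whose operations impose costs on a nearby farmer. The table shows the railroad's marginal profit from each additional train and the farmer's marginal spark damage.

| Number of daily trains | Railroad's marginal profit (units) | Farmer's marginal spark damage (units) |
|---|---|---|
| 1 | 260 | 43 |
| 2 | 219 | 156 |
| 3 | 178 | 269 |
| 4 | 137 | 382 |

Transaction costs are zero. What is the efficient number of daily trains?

2

Bargaining reaches the level where marginal profit last exceeds marginal spark damage.
That holds through level 2 (219 ≥ 156) but not at 3 (178 < 269).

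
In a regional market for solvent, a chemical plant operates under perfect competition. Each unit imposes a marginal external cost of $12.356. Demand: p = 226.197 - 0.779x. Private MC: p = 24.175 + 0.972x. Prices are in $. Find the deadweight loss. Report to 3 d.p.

DWL = $43.595

Market equilibrium (private): 24.175 + 0.972x = 226.197 - 0.779x → x_m = 115.3752.
Social marginal cost = private MC + MEC = 36.531 + 0.972x.
Set SMC = demand: 36.531 + 0.972x = 226.197 - 0.779x → x* = 108.3187.
The welfare-loss triangle has base |x_m − x*| and height MEC(x_m) (the vertical gap between SMC and demand is zero at x* and MEC at x_m).
DWL = ½ × 7.0565 × 12.3560 = 43.5951.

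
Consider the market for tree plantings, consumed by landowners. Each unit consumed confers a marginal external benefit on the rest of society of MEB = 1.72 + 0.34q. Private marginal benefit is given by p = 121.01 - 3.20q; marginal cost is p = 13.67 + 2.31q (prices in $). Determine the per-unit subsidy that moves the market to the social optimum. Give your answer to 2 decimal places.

subsidy = $8.89 per unit

Social marginal benefit = demand + MEB = 122.73 - 2.86q.
Set SMB = MC: 122.73 - 2.86q = 13.67 + 2.31q → q* = 21.0948.
The Pigouvian subsidy equals MEB at q*: 1.72 + 0.34×21.0948 = 8.8922.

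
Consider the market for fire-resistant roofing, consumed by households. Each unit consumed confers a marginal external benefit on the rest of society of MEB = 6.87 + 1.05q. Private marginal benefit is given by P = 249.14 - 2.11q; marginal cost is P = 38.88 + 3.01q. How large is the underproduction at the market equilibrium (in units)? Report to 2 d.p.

12.28 units

Market equilibrium (private): 38.88 + 3.01q = 249.14 - 2.11q → q_m = 41.0664.
Social marginal benefit = demand + MEB = 256.01 - 1.06q.
Set SMB = MC: 256.01 - 1.06q = 38.88 + 3.01q → q* = 53.3489.
Gap = |41.0664 − 53.3489| = 12.2825.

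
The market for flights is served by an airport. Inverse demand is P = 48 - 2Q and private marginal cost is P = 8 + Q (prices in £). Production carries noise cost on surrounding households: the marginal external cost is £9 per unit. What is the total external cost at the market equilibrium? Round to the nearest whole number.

£120

Market equilibrium (private): 8 + Q = 48 - 2Q → Q_m = 13.3333.
Total external cost = MEC × Q_m = 9 × 13.3333 = 119.9997.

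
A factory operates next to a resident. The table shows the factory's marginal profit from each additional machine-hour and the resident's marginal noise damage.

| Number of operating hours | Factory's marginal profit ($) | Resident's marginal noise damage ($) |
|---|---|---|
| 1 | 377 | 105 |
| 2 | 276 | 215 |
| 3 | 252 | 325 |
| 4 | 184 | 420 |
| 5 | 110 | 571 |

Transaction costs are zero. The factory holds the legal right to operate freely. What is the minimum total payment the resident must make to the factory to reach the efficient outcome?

Left alone the factory would choose level 5 (marginal profit stays positive).
Efficient level: k* = 2 (marginal profit ≥ marginal noise damage through 2).
The resident must at least cover the factory's forgone profit from cutting 5→2: 252 + 184 + 110 = 546.

$546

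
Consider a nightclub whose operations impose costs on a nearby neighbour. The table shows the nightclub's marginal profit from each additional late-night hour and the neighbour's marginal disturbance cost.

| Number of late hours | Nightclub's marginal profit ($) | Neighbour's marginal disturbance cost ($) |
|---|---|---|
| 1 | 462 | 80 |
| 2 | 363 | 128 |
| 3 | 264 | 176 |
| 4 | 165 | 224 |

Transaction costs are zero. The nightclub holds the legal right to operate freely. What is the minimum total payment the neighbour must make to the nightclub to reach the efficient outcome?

$165

Left alone the nightclub would choose level 4 (marginal profit stays positive).
Efficient level: k* = 3 (marginal profit ≥ marginal disturbance cost through 3).
The neighbour must at least cover the nightclub's forgone profit from cutting 4→3: 165 = 165.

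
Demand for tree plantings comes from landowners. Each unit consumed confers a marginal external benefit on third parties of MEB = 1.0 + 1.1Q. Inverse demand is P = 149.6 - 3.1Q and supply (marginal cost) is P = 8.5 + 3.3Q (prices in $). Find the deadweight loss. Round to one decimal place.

DWL = $60.2

Market equilibrium (private): 8.5 + 3.3Q = 149.6 - 3.1Q → Q_m = 22.0469.
Social marginal benefit = demand + MEB = 150.6 - 2.0Q.
Set SMB = MC: 150.6 - 2.0Q = 8.5 + 3.3Q → Q* = 26.8113.
Between Q* and Q_m the wedge SMB − MC runs linearly from 0 to MEB(Q_m), so the loss is a triangle.
DWL = ½ × 4.7644 × 25.2516 = 60.1544.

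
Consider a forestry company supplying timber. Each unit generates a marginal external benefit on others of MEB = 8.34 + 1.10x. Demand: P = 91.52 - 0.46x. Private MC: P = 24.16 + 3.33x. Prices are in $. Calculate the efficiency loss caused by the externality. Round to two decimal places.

DWL = $144.59

Market equilibrium (private): 24.16 + 3.33x = 91.52 - 0.46x → x_m = 17.7731.
Social marginal cost = private MC − MEB = 15.82 + 2.23x.
Set SMC = demand: 15.82 + 2.23x = 91.52 - 0.46x → x* = 28.1413.
The welfare-loss triangle has base |x_m − x*| and height MEB(x_m) (the vertical gap between SMC and demand is zero at x* and MEB at x_m).
DWL = ½ × 10.3682 × 27.8904 = 144.5866.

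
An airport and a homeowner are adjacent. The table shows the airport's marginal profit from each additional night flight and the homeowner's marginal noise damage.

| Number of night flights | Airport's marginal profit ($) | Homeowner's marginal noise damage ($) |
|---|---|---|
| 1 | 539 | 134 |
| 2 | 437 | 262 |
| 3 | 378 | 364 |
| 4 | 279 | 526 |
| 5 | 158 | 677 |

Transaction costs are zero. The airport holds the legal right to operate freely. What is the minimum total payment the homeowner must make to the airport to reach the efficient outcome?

Left alone the airport would choose level 5 (marginal profit stays positive).
Efficient level: k* = 3 (marginal profit ≥ marginal noise damage through 3).
The homeowner must at least cover the airport's forgone profit from cutting 5→3: 279 + 158 = 437.

$437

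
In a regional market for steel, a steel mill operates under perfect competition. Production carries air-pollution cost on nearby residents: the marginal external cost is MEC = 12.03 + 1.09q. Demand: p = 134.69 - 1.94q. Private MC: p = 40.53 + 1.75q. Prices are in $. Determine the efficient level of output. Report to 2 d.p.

q* = 17.18

Social marginal cost = private MC + MEC = 52.56 + 2.84q.
Set SMC = demand: 52.56 + 2.84q = 134.69 - 1.94q → q* = 17.1820.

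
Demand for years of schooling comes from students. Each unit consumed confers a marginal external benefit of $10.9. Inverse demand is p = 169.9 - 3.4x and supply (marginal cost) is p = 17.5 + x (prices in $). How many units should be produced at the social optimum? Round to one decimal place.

x* = 37.1

Social marginal benefit = demand + MEB = 180.8 - 3.4x.
Set SMB = MC: 180.8 - 3.4x = 17.5 + x → x* = 37.1136.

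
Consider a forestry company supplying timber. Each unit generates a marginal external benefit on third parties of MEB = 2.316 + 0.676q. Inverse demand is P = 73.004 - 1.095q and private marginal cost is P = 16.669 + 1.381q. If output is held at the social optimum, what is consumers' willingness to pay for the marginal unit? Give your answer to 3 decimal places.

Social marginal cost = private MC − MEB = 14.353 + 0.705q.
Set SMC = demand: 14.353 + 0.705q = 73.004 - 1.095q → q* = 32.5839.
Consumer price on the demand curve at q*: 73.004 − 1.095×32.5839 = 37.3246.

P = 37.325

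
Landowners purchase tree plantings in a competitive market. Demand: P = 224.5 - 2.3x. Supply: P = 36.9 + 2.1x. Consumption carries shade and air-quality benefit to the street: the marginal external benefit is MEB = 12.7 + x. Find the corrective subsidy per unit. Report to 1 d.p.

Social marginal benefit = demand + MEB = 237.2 - 1.3x.
Set SMB = MC: 237.2 - 1.3x = 36.9 + 2.1x → x* = 58.9118.
The Pigouvian subsidy equals MEB at x*: 12.7 + 1.0×58.9118 = 71.6118.

subsidy = 71.6 per unit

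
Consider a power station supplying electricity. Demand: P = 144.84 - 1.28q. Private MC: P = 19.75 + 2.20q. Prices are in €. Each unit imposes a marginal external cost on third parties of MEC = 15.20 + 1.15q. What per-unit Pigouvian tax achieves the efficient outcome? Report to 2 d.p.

tax = €42.49 per unit

Social marginal cost = private MC + MEC = 34.95 + 3.35q.
Set SMC = demand: 34.95 + 3.35q = 144.84 - 1.28q → q* = 23.7343.
The Pigouvian tax equals MEC at q*: 15.20 + 1.15×23.7343 = 42.4944.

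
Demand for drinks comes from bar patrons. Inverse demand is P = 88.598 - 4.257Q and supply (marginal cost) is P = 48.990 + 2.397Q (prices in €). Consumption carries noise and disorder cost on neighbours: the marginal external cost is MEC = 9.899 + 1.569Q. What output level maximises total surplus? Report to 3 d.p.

Q* = 3.613

Social marginal benefit = demand − MEC = 78.699 - 5.826Q.
Set SMB = MC: 78.699 - 5.826Q = 48.990 + 2.397Q → Q* = 3.6129.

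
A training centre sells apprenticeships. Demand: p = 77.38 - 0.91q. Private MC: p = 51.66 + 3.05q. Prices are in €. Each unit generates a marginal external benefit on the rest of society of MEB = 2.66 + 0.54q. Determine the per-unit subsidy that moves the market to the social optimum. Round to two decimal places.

Social marginal cost = private MC − MEB = 49.00 + 2.51q.
Set SMC = demand: 49.00 + 2.51q = 77.38 - 0.91q → q* = 8.2982.
The Pigouvian subsidy equals MEB at q*: 2.66 + 0.54×8.2982 = 7.1410.

subsidy = €7.14 per unit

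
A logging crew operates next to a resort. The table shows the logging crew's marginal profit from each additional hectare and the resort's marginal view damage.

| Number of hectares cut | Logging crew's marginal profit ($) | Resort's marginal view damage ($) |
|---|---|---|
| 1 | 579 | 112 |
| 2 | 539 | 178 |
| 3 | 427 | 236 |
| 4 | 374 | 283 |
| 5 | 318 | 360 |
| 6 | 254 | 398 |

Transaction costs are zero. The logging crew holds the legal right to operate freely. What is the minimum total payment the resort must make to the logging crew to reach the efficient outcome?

Left alone the logging crew would choose level 6 (marginal profit stays positive).
Efficient level: k* = 4 (marginal profit ≥ marginal view damage through 4).
The resort must at least cover the logging crew's forgone profit from cutting 6→4: 318 + 254 = 572.

$572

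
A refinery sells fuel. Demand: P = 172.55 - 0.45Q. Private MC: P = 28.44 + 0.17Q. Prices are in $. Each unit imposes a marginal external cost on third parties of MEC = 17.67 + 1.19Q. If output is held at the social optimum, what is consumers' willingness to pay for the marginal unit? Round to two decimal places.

Social marginal cost = private MC + MEC = 46.11 + 1.36Q.
Set SMC = demand: 46.11 + 1.36Q = 172.55 - 0.45Q → Q* = 69.8564.
Consumer price on the demand curve at Q*: 172.55 − 0.45×69.8564 = 141.1146.

P = $141.11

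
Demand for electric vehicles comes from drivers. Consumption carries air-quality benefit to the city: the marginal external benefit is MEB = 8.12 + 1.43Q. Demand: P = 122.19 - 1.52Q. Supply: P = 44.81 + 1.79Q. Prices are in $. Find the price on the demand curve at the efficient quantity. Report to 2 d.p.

Social marginal benefit = demand + MEB = 130.31 - 0.09Q.
Set SMB = MC: 130.31 - 0.09Q = 44.81 + 1.79Q → Q* = 45.4787.
Consumer price on the demand curve at Q*: 122.19 − 1.52×45.4787 = 53.0624.

P = $53.06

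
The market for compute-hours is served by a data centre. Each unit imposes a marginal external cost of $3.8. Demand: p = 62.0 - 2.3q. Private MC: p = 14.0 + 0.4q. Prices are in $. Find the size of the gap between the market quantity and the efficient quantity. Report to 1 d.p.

1.4 units

Market equilibrium (private): 14.0 + 0.4q = 62.0 - 2.3q → q_m = 17.7778.
Social marginal cost = private MC + MEC = 17.8 + 0.4q.
Set SMC = demand: 17.8 + 0.4q = 62.0 - 2.3q → q* = 16.3704.
Gap = |17.7778 − 16.3704| = 1.4074.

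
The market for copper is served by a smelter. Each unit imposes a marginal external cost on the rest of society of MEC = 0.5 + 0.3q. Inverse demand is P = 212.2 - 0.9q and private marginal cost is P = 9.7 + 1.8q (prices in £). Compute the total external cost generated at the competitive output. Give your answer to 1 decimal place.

£881.3

Market equilibrium (private): 9.7 + 1.8q = 212.2 - 0.9q → q_m = 75.0000.
Total external cost = ∫₀^{q_m} (0.5 + 0.3q) dq = 0.5×75.0000 + ½×0.3×75.0000² = 881.2500.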